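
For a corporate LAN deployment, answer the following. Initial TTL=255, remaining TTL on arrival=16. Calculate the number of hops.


Given: initial TTL = 255, received TTL = 16
Hops = initial TTL - received TTL
Hops = 255 - 16 = 239

239


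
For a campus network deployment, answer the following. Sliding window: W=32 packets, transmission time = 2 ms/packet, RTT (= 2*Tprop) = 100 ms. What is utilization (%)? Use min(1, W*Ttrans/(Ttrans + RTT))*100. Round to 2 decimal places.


Given: W = 32, Ttrans = 2 ms, RTT = 100 ms (= 2 * Tprop, Tprop = 50 ms)
Cycle time = Ttrans + RTT = 2 + 100 = 102 ms (first packet sent until its ACK returns)
W * Ttrans = 32 * 2 = 64 ms of sending per cycle
W * Ttrans / (Ttrans + RTT) = 64 / 102 = 0.627451
U = min(1, 0.627451) = 0.627451
U% = 62.75%

62.75


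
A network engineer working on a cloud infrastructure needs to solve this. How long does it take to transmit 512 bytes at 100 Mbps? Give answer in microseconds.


Given: packet = 512 bytes, bandwidth = 100 Mbps
Packet in bits = 512 * 8 = 4096 bits
Bandwidth = 100 * 10^6 = 100000000 bps
Time = 4096 / 100000000 seconds
Time in us = 4096 * 10^6 / 100000000 = 40.96

40.96


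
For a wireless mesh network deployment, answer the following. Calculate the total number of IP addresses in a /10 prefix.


Given: CIDR prefix /10
Host bits = 32 - 10 = 22
Total addresses = 2^22 = 4194304

4194304


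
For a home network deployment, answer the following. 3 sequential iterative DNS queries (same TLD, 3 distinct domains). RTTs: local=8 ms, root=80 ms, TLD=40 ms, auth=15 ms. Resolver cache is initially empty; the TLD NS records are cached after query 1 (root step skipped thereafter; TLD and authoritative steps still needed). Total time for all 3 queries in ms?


Lookup 1 (cold cache): local + root + TLD + auth = 8 + 80 + 40 + 15 = 143 ms
Lookups 2..3 (TLD NS cached -> skip root; new domain -> still ask TLD and auth): local + TLD + auth = 8 + 40 + 15 = 63 ms each
Remaining 2 lookups: 2 * 63 = 126 ms
Total = 143 + 126 = 269 ms

269


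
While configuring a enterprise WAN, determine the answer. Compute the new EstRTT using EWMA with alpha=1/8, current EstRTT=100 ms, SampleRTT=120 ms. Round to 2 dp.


Given: EstRTT = 100 ms, SampleRTT = 120 ms, alpha = 1/8
New EstRTT = (1 - alpha) * EstRTT + alpha * SampleRTT
(7/8) * 100 = 87.5
(1/8) * 120 = 15
New EstRTT = 87.5 + 15 = 102.5 ms -> 102.50 ms (2 dp)

102.50


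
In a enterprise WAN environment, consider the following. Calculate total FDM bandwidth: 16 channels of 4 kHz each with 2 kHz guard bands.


Given: 16 channels, 4 kHz each, guard = 2 kHz
Channel bandwidth = 16 * 4 = 64 kHz
Guard bands = 15 gaps * 2 kHz = 30 kHz
Total = 64 + 30 = 94 kHz

94


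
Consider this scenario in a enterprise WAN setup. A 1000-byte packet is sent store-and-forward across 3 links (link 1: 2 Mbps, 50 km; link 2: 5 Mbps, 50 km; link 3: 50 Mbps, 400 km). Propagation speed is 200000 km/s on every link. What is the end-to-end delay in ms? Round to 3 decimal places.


Packet = 1000 bytes = 8000 bits. Store-and-forward: sum (t_trans + t_prop) per link.
Link 1: t_trans = 8000/(2*10^6) s = 4.0000 ms; t_prop = 50/200000 s = 0.2500 ms; subtotal = 4.2500 ms
Link 2: t_trans = 8000/(5*10^6) s = 1.6000 ms; t_prop = 50/200000 s = 0.2500 ms; subtotal = 1.8500 ms
Link 3: t_trans = 8000/(50*10^6) s = 0.1600 ms; t_prop = 400/200000 s = 2.0000 ms; subtotal = 2.1600 ms
End-to-end = 4.2500 + 1.8500 + 2.1600 = 8.2600 ms -> 8.260 ms (3 dp)

8.260


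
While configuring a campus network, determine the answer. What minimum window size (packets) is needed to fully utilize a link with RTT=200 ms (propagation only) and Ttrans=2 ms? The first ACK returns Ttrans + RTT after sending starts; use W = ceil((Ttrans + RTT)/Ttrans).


Given: Ttrans = 2 ms, RTT = 200 ms (= 2 * Tprop, Tprop = 100 ms)
Time until first ACK returns = Ttrans + RTT = 2 + 200 = 202 ms
Need W * Ttrans >= Ttrans + RTT  ->  W >= (Ttrans + RTT) / Ttrans
(Ttrans + RTT) / Ttrans = 202 / 2 = 101
W_min = ceil(101) = 101

101


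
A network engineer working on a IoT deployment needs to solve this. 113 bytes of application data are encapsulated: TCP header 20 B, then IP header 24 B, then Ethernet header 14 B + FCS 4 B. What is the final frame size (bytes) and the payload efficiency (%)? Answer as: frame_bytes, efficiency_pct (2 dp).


TCP segment = 113 + 20 = 133 B
IP packet = 133 + 24 = 157 B
Ethernet frame = 157 + 14 + 4 = 175 B
Efficiency = app / frame = 113 / 175 = 0.645714 = 64.5714% -> 64.57% (2 dp)

175, 64.57


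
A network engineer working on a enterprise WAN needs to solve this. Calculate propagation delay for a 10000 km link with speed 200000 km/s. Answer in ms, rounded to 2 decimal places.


Given: distance = 10000 km, speed = 200000 km/s
Delay = distance / speed = 10000 / 200000 seconds
Delay in ms = 10000 * 1000 / 200000
Delay = 50.0000 ms
Rounded to 2 dp = 50.00 ms

50.00


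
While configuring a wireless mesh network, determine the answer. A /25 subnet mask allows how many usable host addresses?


Given: subnet mask /25
Host bits = 32 - 25 = 7
Total addresses = 2^7 = 128
Usable hosts = 128 - 2 (network + broadcast) = 126

126


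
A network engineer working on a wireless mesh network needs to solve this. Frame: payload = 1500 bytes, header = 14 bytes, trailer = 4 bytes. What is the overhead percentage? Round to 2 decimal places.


Given: payload = 1500 B, header = 14 B, trailer = 4 B
Overhead bytes = header + trailer = 14 + 4 = 18
Total frame = payload + overhead = 1500 + 18 = 1518
Overhead % = 18 / 1518 * 100 = 1.1858% -> 1.19% (2 dp)

1.19


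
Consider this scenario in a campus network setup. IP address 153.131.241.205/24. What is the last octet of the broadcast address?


Given: IP = 153.131.241.205, prefix = /24
Host bits = 32 - 24 = 8
Network last octet = 205 AND mask = 0
Host part size = 2^8 - 1 = 255
Broadcast last octet = 0 OR 255 = 255

255


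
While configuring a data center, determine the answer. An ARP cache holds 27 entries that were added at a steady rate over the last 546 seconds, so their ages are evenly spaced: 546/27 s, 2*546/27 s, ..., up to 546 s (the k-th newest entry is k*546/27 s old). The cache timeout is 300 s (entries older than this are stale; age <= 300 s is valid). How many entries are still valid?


Ages are k * 546/27 s for k = 1..27 (spacing = 20.2222 s).
Entry k is valid iff k * 546/27 <= 300 iff k <= 27 * 300 / 546 = 14.8352
n_valid = floor(14.8352) = 14
(n_stale = 27 - 14 = 13)

14


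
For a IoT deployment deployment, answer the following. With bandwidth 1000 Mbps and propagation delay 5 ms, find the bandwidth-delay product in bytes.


Given: bandwidth = 1000 Mbps, delay = 5 ms
BDP in bits = 1000 * 10^6 * 5 / 1000
BDP in bits = 5000000
BDP in bytes = 5000000 / 8 = 625000

625000


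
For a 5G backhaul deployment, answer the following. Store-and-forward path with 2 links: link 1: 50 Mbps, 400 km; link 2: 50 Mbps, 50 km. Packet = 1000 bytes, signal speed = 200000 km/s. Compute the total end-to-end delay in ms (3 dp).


Packet = 1000 bytes = 8000 bits. Store-and-forward: sum (t_trans + t_prop) per link.
Link 1: t_trans = 8000/(50*10^6) s = 0.1600 ms; t_prop = 400/200000 s = 2.0000 ms; subtotal = 2.1600 ms
Link 2: t_trans = 8000/(50*10^6) s = 0.1600 ms; t_prop = 50/200000 s = 0.2500 ms; subtotal = 0.4100 ms
End-to-end = 2.1600 + 0.4100 = 2.5700 ms -> 2.570 ms (3 dp)

2.570


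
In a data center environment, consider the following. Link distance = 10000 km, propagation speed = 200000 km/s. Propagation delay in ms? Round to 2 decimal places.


Given: distance = 10000 km, speed = 200000 km/s
Delay = distance / speed = 10000 / 200000 seconds
Delay in ms = 10000 * 1000 / 200000
Delay = 50.0000 ms
Rounded to 2 dp = 50.00 ms

50.00


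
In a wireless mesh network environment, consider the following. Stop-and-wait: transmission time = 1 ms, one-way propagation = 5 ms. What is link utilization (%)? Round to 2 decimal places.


Given: Ttrans = 1 ms, Tprop = 5 ms
RTT = 2 * Tprop = 2 * 5 = 10 ms
U = Ttrans / (Ttrans + RTT)
U = 1 / (1 + 10)
U = 1 / 11 = 0.090909
U% = 9.09%

9.09


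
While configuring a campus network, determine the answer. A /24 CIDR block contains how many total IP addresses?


Given: CIDR prefix /24
Host bits = 32 - 24 = 8
Total addresses = 2^8 = 256

256


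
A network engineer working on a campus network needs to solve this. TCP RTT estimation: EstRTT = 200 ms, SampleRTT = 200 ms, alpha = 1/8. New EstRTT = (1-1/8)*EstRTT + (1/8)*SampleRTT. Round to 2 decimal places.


Given: EstRTT = 200 ms, SampleRTT = 200 ms, alpha = 1/8
New EstRTT = (1 - alpha) * EstRTT + alpha * SampleRTT
(7/8) * 200 = 175
(1/8) * 200 = 25
New EstRTT = 175 + 25 = 200 ms -> 200.00 ms (2 dp)

200.00


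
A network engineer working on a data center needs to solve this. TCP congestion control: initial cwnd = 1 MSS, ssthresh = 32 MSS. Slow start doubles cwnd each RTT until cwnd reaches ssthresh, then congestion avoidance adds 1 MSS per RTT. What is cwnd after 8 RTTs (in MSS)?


RTT 0: cwnd = 1 MSS (initial)
RTT 1: cwnd = 2 MSS (slow start, doubled)
RTT 2: cwnd = 4 MSS (slow start, doubled)
RTT 3: cwnd = 8 MSS (slow start, doubled)
RTT 4: cwnd = 16 MSS (slow start, doubled)
RTT 5: cwnd = 32 MSS (slow start, doubled)
RTT 6: cwnd = 33 MSS (congestion avoidance, +1)
RTT 7: cwnd = 34 MSS (congestion avoidance, +1)
RTT 8: cwnd = 35 MSS (congestion avoidance, +1)

35


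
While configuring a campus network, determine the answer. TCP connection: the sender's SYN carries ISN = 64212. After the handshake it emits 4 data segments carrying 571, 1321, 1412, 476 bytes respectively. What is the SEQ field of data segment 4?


The SYN occupies sequence number ISN = 64212, so the first data byte is ISN + 1 = 64213.
SEQ of data segment i = (ISN + 1) + sum of payload sizes of segments 1..i-1.
Segment 1: SEQ = 64213, payload = 571 bytes
Segment 2: SEQ = 64784, payload = 1321 bytes
Segment 3: SEQ = 66105, payload = 1412 bytes
Segment 4: SEQ = 67517, payload = 476 bytes
SEQ of segment 4 = 64213 + 571 + 1321 + 1412 = 67517

67517


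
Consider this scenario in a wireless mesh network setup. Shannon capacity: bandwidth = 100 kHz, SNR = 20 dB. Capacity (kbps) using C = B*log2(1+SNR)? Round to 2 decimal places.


Given: B = 100 kHz, SNR = 20 dB
SNR linear = 10^(20/10) = 100
1 + SNR = 101
log2(101) = 6.6582114828
C = 100 * 1000 * 6.6582114828 = 665821.1483 bps
C = 665.821148 kbps -> 665.82 kbps (2 dp)

665.82


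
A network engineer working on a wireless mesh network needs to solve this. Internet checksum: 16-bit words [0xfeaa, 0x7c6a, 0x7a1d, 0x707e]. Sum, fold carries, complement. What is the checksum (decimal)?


Given words: [0xfeaa, 0x7c6a, 0x7a1d, 0x707e]
Step 1: Sum all words
Raw sum = 65194 + 31850 + 31261 + 28798 = 157103
Step 2: Fold carry: (26031 + 2) = 26033
One's complement = ~26033 & 0xFFFF = 39502

39502


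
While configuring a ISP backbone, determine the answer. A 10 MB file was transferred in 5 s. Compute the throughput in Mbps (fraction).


Given: file = 10 MB, time = 5 s
File in Mb = 10 * 8 = 80 Mb
Throughput = 80 / 5 Mbps
Throughput = 16 Mbps

16


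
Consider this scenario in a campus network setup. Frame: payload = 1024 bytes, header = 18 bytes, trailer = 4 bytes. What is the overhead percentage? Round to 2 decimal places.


Given: payload = 1024 B, header = 18 B, trailer = 4 B
Overhead bytes = header + trailer = 18 + 4 = 22
Total frame = payload + overhead = 1024 + 22 = 1046
Overhead % = 22 / 1046 * 100 = 2.1033% -> 2.10% (2 dp)

2.10


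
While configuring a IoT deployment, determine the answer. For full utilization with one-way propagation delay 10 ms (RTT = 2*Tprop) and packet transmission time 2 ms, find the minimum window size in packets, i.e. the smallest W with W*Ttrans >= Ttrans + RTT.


Given: Ttrans = 2 ms, RTT = 20 ms (= 2 * Tprop, Tprop = 10 ms)
Time until first ACK returns = Ttrans + RTT = 2 + 20 = 22 ms
Need W * Ttrans >= Ttrans + RTT  ->  W >= (Ttrans + RTT) / Ttrans
(Ttrans + RTT) / Ttrans = 22 / 2 = 11
W_min = ceil(11) = 11

11


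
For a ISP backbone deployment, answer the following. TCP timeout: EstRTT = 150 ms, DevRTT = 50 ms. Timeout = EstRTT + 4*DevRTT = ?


Given: EstRTT = 150 ms, DevRTT = 50 ms
Timeout = EstRTT + 4 * DevRTT
4 * DevRTT = 4 * 50 = 200
Timeout = 150 + 200 = 350 ms

350


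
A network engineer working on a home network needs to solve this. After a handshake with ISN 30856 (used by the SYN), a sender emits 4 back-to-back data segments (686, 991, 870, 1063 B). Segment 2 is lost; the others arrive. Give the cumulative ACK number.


SYN uses sequence number 30856; first data byte = ISN + 1 = 30857.
Segment 1: SEQ = 30857, len = 686 B, covers [30857, 31542]
Segment 2: SEQ = 31543, len = 991 B, covers [31543, 32533] [LOST]
Segment 3: SEQ = 32534, len = 870 B, covers [32534, 33403]
Segment 4: SEQ = 33404, len = 1063 B, covers [33404, 34466]
In-order data received: bytes [30857, 31542] (segments 1..1).
Segment 2 missing -> gap begins at byte 31543; later segments buffered out of order.
Cumulative ACK = next expected in-order byte = 30857 + 686 = 31543

31543


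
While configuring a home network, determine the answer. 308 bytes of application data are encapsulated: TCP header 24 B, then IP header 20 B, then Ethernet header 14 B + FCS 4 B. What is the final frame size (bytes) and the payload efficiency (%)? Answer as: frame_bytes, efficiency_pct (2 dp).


TCP segment = 308 + 24 = 332 B
IP packet = 332 + 20 = 352 B
Ethernet frame = 352 + 14 + 4 = 370 B
Efficiency = app / frame = 308 / 370 = 0.832432 = 83.2432% -> 83.24% (2 dp)

370, 83.24


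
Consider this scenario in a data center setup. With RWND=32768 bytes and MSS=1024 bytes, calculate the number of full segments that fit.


Given: RWND = 32768 bytes, MSS = 1024 bytes
Full segments = floor(RWND / MSS)
Full segments = floor(32768 / 1024)
Full segments = floor(32.0) = 32

32


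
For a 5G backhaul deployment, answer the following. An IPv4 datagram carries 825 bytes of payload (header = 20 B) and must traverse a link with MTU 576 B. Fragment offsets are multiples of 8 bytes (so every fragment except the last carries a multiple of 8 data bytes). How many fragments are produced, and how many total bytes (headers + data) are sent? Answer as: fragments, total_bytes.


Max data per non-final fragment = floor((MTU - header)/8)*8 = floor((576 - 20)/8)*8 = floor(556/8)*8 = 552 B
Final fragment needs no 8-byte alignment: it can carry up to MTU - header = 556 B
Non-final fragments needed = ceil((payload - 556) / 552) = ceil(269/552) = ceil(0.4873) = 1
Number of fragments = 1 + 1 = 2
Fragment sizes (data): 1 * 552 B + 273 B (last, 273 <= 556 OK)
Total bytes sent = payload + n_frags * header = 825 + 2*20 = 825 + 40 = 865 B

2, 865


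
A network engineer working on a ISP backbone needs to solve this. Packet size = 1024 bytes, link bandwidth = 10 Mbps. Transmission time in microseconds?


Given: packet = 1024 bytes, bandwidth = 10 Mbps
Packet in bits = 1024 * 8 = 8192 bits
Bandwidth = 10 * 10^6 = 10000000 bps
Time = 8192 / 10000000 seconds
Time in us = 8192 * 10^6 / 10000000 = 819.2

819.2


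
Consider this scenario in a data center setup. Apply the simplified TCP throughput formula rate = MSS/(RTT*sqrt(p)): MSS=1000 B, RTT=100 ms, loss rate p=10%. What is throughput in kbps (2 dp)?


Given: MSS = 1000 bytes, RTT = 100 ms, loss = 10%
RTT in seconds = 100 / 1000 = 0.1
Loss rate = 10% = 0.1
sqrt(loss) = sqrt(0.1) = 0.316227766017
Throughput (bytes/s) = 1000 / (0.1 * 0.316227766017) = 31622.7766
Throughput (kbps) = 31622.7766 * 8 / 1000 = 252.982213 -> 252.98 kbps (2 dp)

252.98


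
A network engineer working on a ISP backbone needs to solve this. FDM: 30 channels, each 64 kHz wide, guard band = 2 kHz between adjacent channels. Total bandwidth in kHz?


Given: 30 channels, 64 kHz each, guard = 2 kHz
Channel bandwidth = 30 * 64 = 1920 kHz
Guard bands = 29 gaps * 2 kHz = 58 kHz
Total = 1920 + 58 = 1978 kHz

1978


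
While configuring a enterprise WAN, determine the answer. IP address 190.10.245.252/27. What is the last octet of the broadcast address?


Given: IP = 190.10.245.252, prefix = /27
Host bits = 32 - 27 = 5
Network last octet = 252 AND mask = 224
Host part size = 2^5 - 1 = 31
Broadcast last octet = 224 OR 31 = 255

255


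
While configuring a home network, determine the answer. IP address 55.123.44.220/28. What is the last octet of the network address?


Given: IP = 55.123.44.220, prefix = /28
Subnet mask = 255.255.255.240
Last octet of IP: 220
Last octet of mask: 240
Network last octet = 220 AND 240 = 208

208


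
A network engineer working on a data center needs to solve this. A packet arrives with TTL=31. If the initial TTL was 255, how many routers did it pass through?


Given: initial TTL = 255, received TTL = 31
Hops = initial TTL - received TTL
Hops = 255 - 31 = 224

224


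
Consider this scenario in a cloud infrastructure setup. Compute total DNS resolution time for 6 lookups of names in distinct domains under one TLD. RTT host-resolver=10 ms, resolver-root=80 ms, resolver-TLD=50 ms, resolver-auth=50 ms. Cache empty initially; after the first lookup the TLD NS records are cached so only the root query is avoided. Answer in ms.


Lookup 1 (cold cache): local + root + TLD + auth = 10 + 80 + 50 + 50 = 190 ms
Lookups 2..6 (TLD NS cached -> skip root; new domain -> still ask TLD and auth): local + TLD + auth = 10 + 50 + 50 = 110 ms each
Remaining 5 lookups: 5 * 110 = 550 ms
Total = 190 + 550 = 740 ms

740


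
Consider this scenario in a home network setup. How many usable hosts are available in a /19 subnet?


Given: subnet mask /19
Host bits = 32 - 19 = 13
Total addresses = 2^13 = 8192
Usable hosts = 8192 - 2 (network + broadcast) = 8190

8190


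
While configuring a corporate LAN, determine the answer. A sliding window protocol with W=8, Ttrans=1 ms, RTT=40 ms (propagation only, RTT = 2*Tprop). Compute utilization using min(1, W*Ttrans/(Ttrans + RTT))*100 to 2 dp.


Given: W = 8, Ttrans = 1 ms, RTT = 40 ms (= 2 * Tprop, Tprop = 20 ms)
Cycle time = Ttrans + RTT = 1 + 40 = 41 ms (first packet sent until its ACK returns)
W * Ttrans = 8 * 1 = 8 ms of sending per cycle
W * Ttrans / (Ttrans + RTT) = 8 / 41 = 0.195122
U = min(1, 0.195122) = 0.195122
U% = 19.51%

19.51


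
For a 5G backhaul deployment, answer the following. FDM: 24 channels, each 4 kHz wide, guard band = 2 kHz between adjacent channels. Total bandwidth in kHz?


Given: 24 channels, 4 kHz each, guard = 2 kHz
Channel bandwidth = 24 * 4 = 96 kHz
Guard bands = 23 gaps * 2 kHz = 46 kHz
Total = 96 + 46 = 142 kHz

142


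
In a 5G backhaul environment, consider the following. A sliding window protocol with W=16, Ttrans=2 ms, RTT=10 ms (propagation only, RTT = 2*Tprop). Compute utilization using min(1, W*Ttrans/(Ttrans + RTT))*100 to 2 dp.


Given: W = 16, Ttrans = 2 ms, RTT = 10 ms (= 2 * Tprop, Tprop = 5 ms)
Cycle time = Ttrans + RTT = 2 + 10 = 12 ms (first packet sent until its ACK returns)
W * Ttrans = 16 * 2 = 32 ms of sending per cycle
W * Ttrans / (Ttrans + RTT) = 32 / 12 = 2.666667
U = min(1, 2.666667) = 1.000000
U% = 100.00%

100.00


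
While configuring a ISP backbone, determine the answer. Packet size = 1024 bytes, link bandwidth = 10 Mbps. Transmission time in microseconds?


Given: packet = 1024 bytes, bandwidth = 10 Mbps
Packet in bits = 1024 * 8 = 8192 bits
Bandwidth = 10 * 10^6 = 10000000 bps
Time = 8192 / 10000000 seconds
Time in us = 8192 * 10^6 / 10000000 = 819.2

819.2


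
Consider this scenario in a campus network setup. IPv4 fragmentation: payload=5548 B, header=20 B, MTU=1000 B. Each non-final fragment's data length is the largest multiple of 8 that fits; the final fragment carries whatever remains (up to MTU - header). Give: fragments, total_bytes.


Max data per non-final fragment = floor((MTU - header)/8)*8 = floor((1000 - 20)/8)*8 = floor(980/8)*8 = 976 B
Final fragment needs no 8-byte alignment: it can carry up to MTU - header = 980 B
Non-final fragments needed = ceil((payload - 980) / 976) = ceil(4568/976) = ceil(4.6803) = 5
Number of fragments = 5 + 1 = 6
Fragment sizes (data): 5 * 976 B + 668 B (last, 668 <= 980 OK)
Total bytes sent = payload + n_frags * header = 5548 + 6*20 = 5548 + 120 = 5668 B

6, 5668


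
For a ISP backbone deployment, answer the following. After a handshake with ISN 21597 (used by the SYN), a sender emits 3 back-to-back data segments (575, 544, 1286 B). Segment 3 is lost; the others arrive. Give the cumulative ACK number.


SYN uses sequence number 21597; first data byte = ISN + 1 = 21598.
Segment 1: SEQ = 21598, len = 575 B, covers [21598, 22172]
Segment 2: SEQ = 22173, len = 544 B, covers [22173, 22716]
Segment 3: SEQ = 22717, len = 1286 B, covers [22717, 24002] [LOST]
In-order data received: bytes [21598, 22716] (segments 1..2).
Segment 3 missing -> gap begins at byte 22717.
Cumulative ACK = next expected in-order byte = 21598 + 575 + 544 = 22717

22717


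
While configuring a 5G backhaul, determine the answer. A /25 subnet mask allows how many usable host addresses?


Given: subnet mask /25
Host bits = 32 - 25 = 7
Total addresses = 2^7 = 128
Usable hosts = 128 - 2 (network + broadcast) = 126

126


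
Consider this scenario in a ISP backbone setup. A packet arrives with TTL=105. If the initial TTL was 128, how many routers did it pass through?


Given: initial TTL = 128, received TTL = 105
Hops = initial TTL - received TTL
Hops = 128 - 105 = 23

23


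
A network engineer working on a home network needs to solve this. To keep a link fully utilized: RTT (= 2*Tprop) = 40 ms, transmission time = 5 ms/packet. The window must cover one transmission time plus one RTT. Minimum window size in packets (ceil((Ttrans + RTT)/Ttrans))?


Given: Ttrans = 5 ms, RTT = 40 ms (= 2 * Tprop, Tprop = 20 ms)
Time until first ACK returns = Ttrans + RTT = 5 + 40 = 45 ms
Need W * Ttrans >= Ttrans + RTT  ->  W >= (Ttrans + RTT) / Ttrans
(Ttrans + RTT) / Ttrans = 45 / 5 = 9
W_min = ceil(9) = 9

9


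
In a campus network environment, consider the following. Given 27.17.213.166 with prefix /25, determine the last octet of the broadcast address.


Given: IP = 27.17.213.166, prefix = /25
Host bits = 32 - 25 = 7
Network last octet = 166 AND mask = 128
Host part size = 2^7 - 1 = 127
Broadcast last octet = 128 OR 127 = 255

255


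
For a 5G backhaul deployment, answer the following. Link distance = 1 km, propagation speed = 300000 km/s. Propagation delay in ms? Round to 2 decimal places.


Given: distance = 1 km, speed = 300000 km/s
Delay = distance / speed = 1 / 300000 seconds
Delay in ms = 1 * 1000 / 300000
Delay = 0.0033 ms
Rounded to 2 dp = 0.00 ms

0.00


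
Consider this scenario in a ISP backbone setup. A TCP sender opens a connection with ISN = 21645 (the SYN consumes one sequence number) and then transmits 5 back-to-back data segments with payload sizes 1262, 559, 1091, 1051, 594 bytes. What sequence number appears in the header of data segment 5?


The SYN occupies sequence number ISN = 21645, so the first data byte is ISN + 1 = 21646.
SEQ of data segment i = (ISN + 1) + sum of payload sizes of segments 1..i-1.
Segment 1: SEQ = 21646, payload = 1262 bytes
Segment 2: SEQ = 22908, payload = 559 bytes
Segment 3: SEQ = 23467, payload = 1091 bytes
Segment 4: SEQ = 24558, payload = 1051 bytes
Segment 5: SEQ = 25609, payload = 594 bytes
SEQ of segment 5 = 21646 + 1262 + 559 + 1091 + 1051 = 25609

25609


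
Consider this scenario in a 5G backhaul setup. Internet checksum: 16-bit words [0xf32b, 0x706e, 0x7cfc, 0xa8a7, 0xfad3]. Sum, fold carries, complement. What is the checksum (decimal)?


Given words: [0xf32b, 0x706e, 0x7cfc, 0xa8a7, 0xfad3]
Step 1: Sum all words
Raw sum = 62251 + 28782 + 31996 + 43175 + 64211 = 230415
Step 2: Fold carry: (33807 + 3) = 33810
One's complement = ~33810 & 0xFFFF = 31725

31725


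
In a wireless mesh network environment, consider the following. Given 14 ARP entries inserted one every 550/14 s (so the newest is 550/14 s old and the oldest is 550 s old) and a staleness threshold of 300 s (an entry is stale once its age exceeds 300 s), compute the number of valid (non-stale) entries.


Ages are k * 550/14 s for k = 1..14 (spacing = 39.2857 s).
Entry k is valid iff k * 550/14 <= 300 iff k <= 14 * 300 / 550 = 7.6364
n_valid = floor(7.6364) = 7
(n_stale = 14 - 7 = 7)

7


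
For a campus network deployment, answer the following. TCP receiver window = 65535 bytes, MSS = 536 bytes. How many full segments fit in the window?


Given: RWND = 65535 bytes, MSS = 536 bytes
Full segments = floor(RWND / MSS)
Full segments = floor(65535 / 536)
Full segments = floor(122.2668) = 122

122


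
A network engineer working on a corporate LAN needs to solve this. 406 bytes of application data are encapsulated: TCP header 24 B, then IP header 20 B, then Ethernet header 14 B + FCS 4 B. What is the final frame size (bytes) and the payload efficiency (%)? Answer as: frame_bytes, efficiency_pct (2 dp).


TCP segment = 406 + 24 = 430 B
IP packet = 430 + 20 = 450 B
Ethernet frame = 450 + 14 + 4 = 468 B
Efficiency = app / frame = 406 / 468 = 0.867521 = 86.7521% -> 86.75% (2 dp)

468, 86.75


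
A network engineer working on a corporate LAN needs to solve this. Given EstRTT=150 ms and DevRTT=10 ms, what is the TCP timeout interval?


Given: EstRTT = 150 ms, DevRTT = 10 ms
Timeout = EstRTT + 4 * DevRTT
4 * DevRTT = 4 * 10 = 40
Timeout = 150 + 40 = 190 ms

190


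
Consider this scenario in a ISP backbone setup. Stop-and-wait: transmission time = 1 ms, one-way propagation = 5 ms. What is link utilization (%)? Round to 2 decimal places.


Given: Ttrans = 1 ms, Tprop = 5 ms
RTT = 2 * Tprop = 2 * 5 = 10 ms
U = Ttrans / (Ttrans + RTT)
U = 1 / (1 + 10)
U = 1 / 11 = 0.090909
U% = 9.09%

9.09


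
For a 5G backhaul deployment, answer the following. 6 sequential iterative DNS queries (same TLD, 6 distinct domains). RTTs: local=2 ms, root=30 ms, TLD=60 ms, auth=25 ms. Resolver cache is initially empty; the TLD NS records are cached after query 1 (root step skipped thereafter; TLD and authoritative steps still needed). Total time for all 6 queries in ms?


Lookup 1 (cold cache): local + root + TLD + auth = 2 + 30 + 60 + 25 = 117 ms
Lookups 2..6 (TLD NS cached -> skip root; new domain -> still ask TLD and auth): local + TLD + auth = 2 + 60 + 25 = 87 ms each
Remaining 5 lookups: 5 * 87 = 435 ms
Total = 117 + 435 = 552 ms

552


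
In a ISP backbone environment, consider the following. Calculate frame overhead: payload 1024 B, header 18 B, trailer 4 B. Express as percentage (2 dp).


Given: payload = 1024 B, header = 18 B, trailer = 4 B
Overhead bytes = header + trailer = 18 + 4 = 22
Total frame = payload + overhead = 1024 + 22 = 1046
Overhead % = 22 / 1046 * 100 = 2.1033% -> 2.10% (2 dp)

2.10


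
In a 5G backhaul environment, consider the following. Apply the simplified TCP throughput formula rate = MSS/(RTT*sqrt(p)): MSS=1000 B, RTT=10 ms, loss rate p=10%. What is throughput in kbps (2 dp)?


Given: MSS = 1000 bytes, RTT = 10 ms, loss = 10%
RTT in seconds = 10 / 1000 = 0.01
Loss rate = 10% = 0.1
sqrt(loss) = sqrt(0.1) = 0.316227766017
Throughput (bytes/s) = 1000 / (0.01 * 0.316227766017) = 316227.7660
Throughput (kbps) = 316227.7660 * 8 / 1000 = 2529.822128 -> 2529.82 kbps (2 dp)

2529.82


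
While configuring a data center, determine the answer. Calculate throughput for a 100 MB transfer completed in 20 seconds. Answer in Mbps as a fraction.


Given: file = 100 MB, time = 20 s
File in Mb = 100 * 8 = 800 Mb
Throughput = 800 / 20 Mbps
Throughput = 40 Mbps

40


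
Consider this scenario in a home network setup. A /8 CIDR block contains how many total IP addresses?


Given: CIDR prefix /8
Host bits = 32 - 8 = 24
Total addresses = 2^24 = 16777216

16777216


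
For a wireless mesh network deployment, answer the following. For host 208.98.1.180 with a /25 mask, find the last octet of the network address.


Given: IP = 208.98.1.180, prefix = /25
Subnet mask = 255.255.255.128
Last octet of IP: 180
Last octet of mask: 128
Network last octet = 180 AND 128 = 128

128


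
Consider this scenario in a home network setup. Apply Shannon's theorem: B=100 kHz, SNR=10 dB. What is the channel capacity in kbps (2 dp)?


Given: B = 100 kHz, SNR = 10 dB
SNR linear = 10^(10/10) = 10
1 + SNR = 11
log2(11) = 3.4594316186
C = 100 * 1000 * 3.4594316186 = 345943.1619 bps
C = 345.943162 kbps -> 345.94 kbps (2 dp)

345.94


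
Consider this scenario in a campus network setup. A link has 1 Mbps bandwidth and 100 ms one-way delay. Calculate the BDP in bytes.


Given: bandwidth = 1 Mbps, delay = 100 ms
BDP in bits = 1 * 10^6 * 100 / 1000
BDP in bits = 100000
BDP in bytes = 100000 / 8 = 12500

12500


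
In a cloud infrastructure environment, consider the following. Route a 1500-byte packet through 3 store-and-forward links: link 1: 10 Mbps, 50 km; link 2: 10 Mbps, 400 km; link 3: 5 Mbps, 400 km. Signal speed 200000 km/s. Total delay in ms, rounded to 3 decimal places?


Packet = 1500 bytes = 12000 bits. Store-and-forward: sum (t_trans + t_prop) per link.
Link 1: t_trans = 12000/(10*10^6) s = 1.2000 ms; t_prop = 50/200000 s = 0.2500 ms; subtotal = 1.4500 ms
Link 2: t_trans = 12000/(10*10^6) s = 1.2000 ms; t_prop = 400/200000 s = 2.0000 ms; subtotal = 3.2000 ms
Link 3: t_trans = 12000/(5*10^6) s = 2.4000 ms; t_prop = 400/200000 s = 2.0000 ms; subtotal = 4.4000 ms
End-to-end = 1.4500 + 3.2000 + 4.4000 = 9.0500 ms -> 9.050 ms (3 dp)

9.050


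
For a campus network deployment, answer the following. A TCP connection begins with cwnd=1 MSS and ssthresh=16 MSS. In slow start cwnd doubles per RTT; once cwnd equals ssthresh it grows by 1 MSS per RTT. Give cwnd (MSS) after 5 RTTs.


RTT 0: cwnd = 1 MSS (initial)
RTT 1: cwnd = 2 MSS (slow start, doubled)
RTT 2: cwnd = 4 MSS (slow start, doubled)
RTT 3: cwnd = 8 MSS (slow start, doubled)
RTT 4: cwnd = 16 MSS (slow start, doubled)
RTT 5: cwnd = 17 MSS (congestion avoidance, +1)

17


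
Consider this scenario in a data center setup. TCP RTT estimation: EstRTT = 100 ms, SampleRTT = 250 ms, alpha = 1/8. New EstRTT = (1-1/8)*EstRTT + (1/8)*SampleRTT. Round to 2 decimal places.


Given: EstRTT = 100 ms, SampleRTT = 250 ms, alpha = 1/8
New EstRTT = (1 - alpha) * EstRTT + alpha * SampleRTT
(7/8) * 100 = 87.5
(1/8) * 250 = 31.25
New EstRTT = 87.5 + 31.25 = 118.75 ms -> 118.75 ms (2 dp)

118.75


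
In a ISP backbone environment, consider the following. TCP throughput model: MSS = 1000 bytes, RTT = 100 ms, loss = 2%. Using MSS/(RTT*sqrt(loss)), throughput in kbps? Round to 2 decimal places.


Given: MSS = 1000 bytes, RTT = 100 ms, loss = 2%
RTT in seconds = 100 / 1000 = 0.1
Loss rate = 2% = 0.02
sqrt(loss) = sqrt(0.02) = 0.141421356237
Throughput (bytes/s) = 1000 / (0.1 * 0.141421356237) = 70710.6781
Throughput (kbps) = 70710.6781 * 8 / 1000 = 565.685425 -> 565.69 kbps (2 dp)

565.69


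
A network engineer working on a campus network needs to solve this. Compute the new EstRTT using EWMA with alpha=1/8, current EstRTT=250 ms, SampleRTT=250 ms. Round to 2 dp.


Given: EstRTT = 250 ms, SampleRTT = 250 ms, alpha = 1/8
New EstRTT = (1 - alpha) * EstRTT + alpha * SampleRTT
(7/8) * 250 = 218.75
(1/8) * 250 = 31.25
New EstRTT = 218.75 + 31.25 = 250 ms -> 250.00 ms (2 dp)

250.00


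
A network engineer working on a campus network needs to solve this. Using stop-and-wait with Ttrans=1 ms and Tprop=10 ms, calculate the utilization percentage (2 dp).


Given: Ttrans = 1 ms, Tprop = 10 ms
RTT = 2 * Tprop = 2 * 10 = 20 ms
U = Ttrans / (Ttrans + RTT)
U = 1 / (1 + 20)
U = 1 / 21 = 0.047619
U% = 4.76%

4.76


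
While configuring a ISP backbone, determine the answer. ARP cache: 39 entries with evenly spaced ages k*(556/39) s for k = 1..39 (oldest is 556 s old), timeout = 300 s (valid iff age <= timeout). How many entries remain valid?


Ages are k * 556/39 s for k = 1..39 (spacing = 14.2564 s).
Entry k is valid iff k * 556/39 <= 300 iff k <= 39 * 300 / 556 = 21.0432
n_valid = floor(21.0432) = 21
(n_stale = 39 - 21 = 18)

21


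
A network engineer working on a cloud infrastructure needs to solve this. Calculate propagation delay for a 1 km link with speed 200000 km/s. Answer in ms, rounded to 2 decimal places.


Given: distance = 1 km, speed = 200000 km/s
Delay = distance / speed = 1 / 200000 seconds
Delay in ms = 1 * 1000 / 200000
Delay = 0.0050 ms
Rounded to 2 dp = 0.01 ms

0.01


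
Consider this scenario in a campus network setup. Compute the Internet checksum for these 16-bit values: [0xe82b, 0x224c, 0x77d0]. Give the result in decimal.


Given words: [0xe82b, 0x224c, 0x77d0]
Step 1: Sum all words
Raw sum = 59435 + 8780 + 30672 = 98887
Step 2: Fold carry: (33351 + 1) = 33352
One's complement = ~33352 & 0xFFFF = 32183

32183


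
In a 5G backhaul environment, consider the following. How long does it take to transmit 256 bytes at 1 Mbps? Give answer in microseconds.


Given: packet = 256 bytes, bandwidth = 1 Mbps
Packet in bits = 256 * 8 = 2048 bits
Bandwidth = 1 * 10^6 = 1000000 bps
Time = 2048 / 1000000 seconds
Time in us = 2048 * 10^6 / 1000000 = 2048

2048


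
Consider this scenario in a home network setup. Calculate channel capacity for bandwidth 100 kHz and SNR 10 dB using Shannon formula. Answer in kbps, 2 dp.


Given: B = 100 kHz, SNR = 10 dB
SNR linear = 10^(10/10) = 10
1 + SNR = 11
log2(11) = 3.4594316186
C = 100 * 1000 * 3.4594316186 = 345943.1619 bps
C = 345.943162 kbps -> 345.94 kbps (2 dp)

345.94


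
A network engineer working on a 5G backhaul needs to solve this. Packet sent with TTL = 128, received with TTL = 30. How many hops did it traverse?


Given: initial TTL = 128, received TTL = 30
Hops = initial TTL - received TTL
Hops = 128 - 30 = 98

98


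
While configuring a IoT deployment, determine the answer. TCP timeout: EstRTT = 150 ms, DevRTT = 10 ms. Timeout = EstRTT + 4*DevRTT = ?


Given: EstRTT = 150 ms, DevRTT = 10 ms
Timeout = EstRTT + 4 * DevRTT
4 * DevRTT = 4 * 10 = 40
Timeout = 150 + 40 = 190 ms

190


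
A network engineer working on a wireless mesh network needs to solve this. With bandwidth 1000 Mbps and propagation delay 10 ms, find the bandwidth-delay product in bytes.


Given: bandwidth = 1000 Mbps, delay = 10 ms
BDP in bits = 1000 * 10^6 * 10 / 1000
BDP in bits = 10000000
BDP in bytes = 10000000 / 8 = 1250000

1250000


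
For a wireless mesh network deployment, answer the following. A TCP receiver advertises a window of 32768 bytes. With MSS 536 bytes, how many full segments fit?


Given: RWND = 32768 bytes, MSS = 536 bytes
Full segments = floor(RWND / MSS)
Full segments = floor(32768 / 536)
Full segments = floor(61.1343) = 61

61


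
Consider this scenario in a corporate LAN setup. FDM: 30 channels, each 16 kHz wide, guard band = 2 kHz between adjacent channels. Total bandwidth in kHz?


Given: 30 channels, 16 kHz each, guard = 2 kHz
Channel bandwidth = 30 * 16 = 480 kHz
Guard bands = 29 gaps * 2 kHz = 58 kHz
Total = 480 + 58 = 538 kHz

538


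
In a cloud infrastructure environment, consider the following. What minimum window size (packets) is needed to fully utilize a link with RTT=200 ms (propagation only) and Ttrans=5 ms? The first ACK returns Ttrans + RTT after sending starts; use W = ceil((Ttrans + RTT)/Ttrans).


Given: Ttrans = 5 ms, RTT = 200 ms (= 2 * Tprop, Tprop = 100 ms)
Time until first ACK returns = Ttrans + RTT = 5 + 200 = 205 ms
Need W * Ttrans >= Ttrans + RTT  ->  W >= (Ttrans + RTT) / Ttrans
(Ttrans + RTT) / Ttrans = 205 / 5 = 41
W_min = ceil(41) = 41

41


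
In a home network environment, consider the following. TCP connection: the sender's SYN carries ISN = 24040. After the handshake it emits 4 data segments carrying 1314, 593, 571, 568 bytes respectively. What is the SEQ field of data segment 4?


The SYN occupies sequence number ISN = 24040, so the first data byte is ISN + 1 = 24041.
SEQ of data segment i = (ISN + 1) + sum of payload sizes of segments 1..i-1.
Segment 1: SEQ = 24041, payload = 1314 bytes
Segment 2: SEQ = 25355, payload = 593 bytes
Segment 3: SEQ = 25948, payload = 571 bytes
Segment 4: SEQ = 26519, payload = 568 bytes
SEQ of segment 4 = 24041 + 1314 + 593 + 571 = 26519

26519


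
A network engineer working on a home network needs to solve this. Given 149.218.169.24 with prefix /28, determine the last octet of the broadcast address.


Given: IP = 149.218.169.24, prefix = /28
Host bits = 32 - 28 = 4
Network last octet = 24 AND mask = 16
Host part size = 2^4 - 1 = 15
Broadcast last octet = 16 OR 15 = 31

31


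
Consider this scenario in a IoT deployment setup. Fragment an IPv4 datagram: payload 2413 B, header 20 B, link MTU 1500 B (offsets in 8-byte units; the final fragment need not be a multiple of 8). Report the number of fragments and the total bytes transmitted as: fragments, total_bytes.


Max data per non-final fragment = floor((MTU - header)/8)*8 = floor((1500 - 20)/8)*8 = floor(1480/8)*8 = 1480 B
Final fragment needs no 8-byte alignment: it can carry up to MTU - header = 1480 B
Non-final fragments needed = ceil((payload - 1480) / 1480) = ceil(933/1480) = ceil(0.6304) = 1
Number of fragments = 1 + 1 = 2
Fragment sizes (data): 1 * 1480 B + 933 B (last, 933 <= 1480 OK)
Total bytes sent = payload + n_frags * header = 2413 + 2*20 = 2413 + 40 = 2453 B

2, 2453


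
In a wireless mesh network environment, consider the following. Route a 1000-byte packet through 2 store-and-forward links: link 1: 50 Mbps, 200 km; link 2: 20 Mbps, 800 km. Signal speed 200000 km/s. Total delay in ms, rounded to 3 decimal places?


Packet = 1000 bytes = 8000 bits. Store-and-forward: sum (t_trans + t_prop) per link.
Link 1: t_trans = 8000/(50*10^6) s = 0.1600 ms; t_prop = 200/200000 s = 1.0000 ms; subtotal = 1.1600 ms
Link 2: t_trans = 8000/(20*10^6) s = 0.4000 ms; t_prop = 800/200000 s = 4.0000 ms; subtotal = 4.4000 ms
End-to-end = 1.1600 + 4.4000 = 5.5600 ms -> 5.560 ms (3 dp)

5.560


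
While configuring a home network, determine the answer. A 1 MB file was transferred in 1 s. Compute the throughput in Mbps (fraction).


Given: file = 1 MB, time = 1 s
File in Mb = 1 * 8 = 8 Mb
Throughput = 8 / 1 Mbps
Throughput = 8 Mbps

8


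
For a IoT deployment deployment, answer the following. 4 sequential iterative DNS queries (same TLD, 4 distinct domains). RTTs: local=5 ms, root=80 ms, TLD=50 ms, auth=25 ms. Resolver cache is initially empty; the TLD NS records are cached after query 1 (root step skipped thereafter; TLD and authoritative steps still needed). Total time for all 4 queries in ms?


Lookup 1 (cold cache): local + root + TLD + auth = 5 + 80 + 50 + 25 = 160 ms
Lookups 2..4 (TLD NS cached -> skip root; new domain -> still ask TLD and auth): local + TLD + auth = 5 + 50 + 25 = 80 ms each
Remaining 3 lookups: 3 * 80 = 240 ms
Total = 160 + 240 = 400 ms

400


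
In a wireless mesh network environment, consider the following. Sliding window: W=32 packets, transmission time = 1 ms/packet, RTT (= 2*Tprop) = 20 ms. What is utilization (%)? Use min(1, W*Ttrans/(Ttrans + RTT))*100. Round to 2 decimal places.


Given: W = 32, Ttrans = 1 ms, RTT = 20 ms (= 2 * Tprop, Tprop = 10 ms)
Cycle time = Ttrans + RTT = 1 + 20 = 21 ms (first packet sent until its ACK returns)
W * Ttrans = 32 * 1 = 32 ms of sending per cycle
W * Ttrans / (Ttrans + RTT) = 32 / 21 = 1.523810
U = min(1, 1.523810) = 1.000000
U% = 100.00%

100.00


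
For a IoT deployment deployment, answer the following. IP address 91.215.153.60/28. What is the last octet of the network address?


Given: IP = 91.215.153.60, prefix = /28
Subnet mask = 255.255.255.240
Last octet of IP: 60
Last octet of mask: 240
Network last octet = 60 AND 240 = 48

48


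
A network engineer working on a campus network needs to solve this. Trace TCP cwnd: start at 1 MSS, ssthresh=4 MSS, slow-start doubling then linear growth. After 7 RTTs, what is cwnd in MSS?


RTT 0: cwnd = 1 MSS (initial)
RTT 1: cwnd = 2 MSS (slow start, doubled)
RTT 2: cwnd = 4 MSS (slow start, doubled)
RTT 3: cwnd = 5 MSS (congestion avoidance, +1)
RTT 4: cwnd = 6 MSS (congestion avoidance, +1)
RTT 5: cwnd = 7 MSS (congestion avoidance, +1)
RTT 6: cwnd = 8 MSS (congestion avoidance, +1)
RTT 7: cwnd = 9 MSS (congestion avoidance, +1)

9
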